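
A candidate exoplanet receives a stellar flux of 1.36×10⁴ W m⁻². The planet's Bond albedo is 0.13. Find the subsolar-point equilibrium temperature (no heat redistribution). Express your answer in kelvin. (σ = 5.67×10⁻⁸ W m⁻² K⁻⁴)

T_ss ≈ 676 K

At the subsolar point the surface absorbs S(1−A) and emits σT⁴ per unit area — no factor of 4, since only the local patch is in balance.
T = [1.36×10⁴ × 0.87 / 5.67×10⁻⁸]^(1/4) = (2.09×10¹¹)^(1/4) = 676 K.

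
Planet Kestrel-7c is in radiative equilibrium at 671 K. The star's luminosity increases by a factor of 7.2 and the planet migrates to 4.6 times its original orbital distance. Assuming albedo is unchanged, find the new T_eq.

T_eq ≈ 512 K

T_eq ∝ L^(1/4) · d^(−1/2).
T′ = 671 × 7.2^(1/4) / 4.6^(1/2) = 512 K.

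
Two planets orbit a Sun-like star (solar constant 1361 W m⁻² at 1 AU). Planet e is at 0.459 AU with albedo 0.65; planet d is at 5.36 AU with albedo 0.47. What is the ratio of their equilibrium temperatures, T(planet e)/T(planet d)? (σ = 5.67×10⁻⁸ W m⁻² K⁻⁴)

T_eq = [S₀(1−A)/(4σd²)]^(1/4), so T ∝ (1−A)^(1/4) / √d.
T₁ = [1361×0.35/(4×5.67×10⁻⁸×0.459²)]^(1/4) = 315.98 K.
T₂ = [1361×0.53/(4×5.67×10⁻⁸×5.36²)]^(1/4) = 102.57 K.

T₁/T₂ ≈ 3.081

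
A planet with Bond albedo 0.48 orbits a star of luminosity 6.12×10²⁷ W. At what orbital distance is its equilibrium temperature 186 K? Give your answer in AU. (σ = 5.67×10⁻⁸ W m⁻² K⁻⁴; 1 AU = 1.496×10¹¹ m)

From T_eq⁴ = L(1−A)/(16πσd²): d = √[L(1−A)/(16πσT_eq⁴)].
d = √[6.12×10²⁷ × 0.52 / (16π × 5.67×10⁻⁸ × (186)⁴)] = 9.66×10¹¹ m = 6.46 AU.

d ≈ 6.46 AU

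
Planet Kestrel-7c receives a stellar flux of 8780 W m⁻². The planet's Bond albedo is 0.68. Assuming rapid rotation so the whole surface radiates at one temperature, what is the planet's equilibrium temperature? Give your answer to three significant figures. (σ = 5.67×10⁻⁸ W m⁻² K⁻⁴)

T_eq ≈ 334 K

Energy balance: absorbed = emitted ⇒ πR²·S(1−A) = 4πR²·σT_eq⁴, so T_eq⁴ = S(1−A)/(4σ).
T_eq = [8780 × 0.32 / (4 × 5.67×10⁻⁸)]^(1/4) = (1.24×10¹⁰)^(1/4) = 334 K.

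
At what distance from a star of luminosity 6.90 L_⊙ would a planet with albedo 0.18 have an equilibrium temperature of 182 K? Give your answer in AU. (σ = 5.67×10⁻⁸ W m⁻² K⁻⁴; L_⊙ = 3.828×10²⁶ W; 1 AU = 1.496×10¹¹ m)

L = 6.90 × 3.828×10²⁶ = 2.64×10²⁷ W.
From T_eq⁴ = L(1−A)/(16πσd²): d = √[L(1−A)/(16πσT_eq⁴)].
d = √[2.64×10²⁷ × 0.82 / (16π × 5.67×10⁻⁸ × (182)⁴)] = 8.32×10¹¹ m = 5.56 AU.

d ≈ 5.56 AU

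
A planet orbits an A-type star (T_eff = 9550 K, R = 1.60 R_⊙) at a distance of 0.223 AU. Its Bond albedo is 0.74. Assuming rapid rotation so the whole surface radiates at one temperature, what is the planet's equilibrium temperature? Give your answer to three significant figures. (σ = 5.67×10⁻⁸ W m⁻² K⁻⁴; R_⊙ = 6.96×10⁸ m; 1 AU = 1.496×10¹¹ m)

R_⋆ = 1.60 × 6.96×10⁸ = 1.11×10⁹ m.
d = 0.223 AU = 3.34×10¹⁰ m.
L = 4πR_⋆²σT_⋆⁴ = 4π(1.11×10⁹)² × 5.67×10⁻⁸ × (9550)⁴ = 7.35×10²⁷ W.
S = L/(4πd²) = 5.26×10⁵ W m⁻².
Energy balance: absorbed = emitted ⇒ πR²·S(1−A) = 4πR²·σT_eq⁴, so T_eq⁴ = S(1−A)/(4σ).
T_eq = [5.26×10⁵ × 0.26 / (4 × 5.67×10⁻⁸)]^(1/4) = (6.02×10¹¹)^(1/4) = 881 K.

T_eq ≈ 881 K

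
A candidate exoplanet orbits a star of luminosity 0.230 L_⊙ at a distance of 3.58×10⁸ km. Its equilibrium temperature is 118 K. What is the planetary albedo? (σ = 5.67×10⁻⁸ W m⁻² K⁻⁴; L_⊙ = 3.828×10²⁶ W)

A ≈ 0.20

d = 3.58×10⁸ km = 3.58×10¹¹ m.
L = 0.230 × 3.828×10²⁶ = 8.80×10²⁵ W.
Flux: S = L/(4πd²) = 8.80×10²⁵/(4π×(3.58×10¹¹)²) = 54.7 W m⁻².
From T_eq⁴ = S(1−A)/(4σ): 1−A = 4σT_eq⁴/S.
1−A = 4 × 5.67×10⁻⁸ × (118)⁴ / 54.7 = 0.804.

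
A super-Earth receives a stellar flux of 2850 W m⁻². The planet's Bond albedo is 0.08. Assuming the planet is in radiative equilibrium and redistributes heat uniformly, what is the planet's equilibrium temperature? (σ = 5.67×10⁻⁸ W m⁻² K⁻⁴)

Energy balance: absorbed = emitted ⇒ πR²·S(1−A) = 4πR²·σT_eq⁴, so T_eq⁴ = S(1−A)/(4σ).
T_eq = [2850 × 0.92 / (4 × 5.67×10⁻⁸)]^(1/4) = (1.16×10¹⁰)^(1/4) = 328 K.

T_eq ≈ 328 K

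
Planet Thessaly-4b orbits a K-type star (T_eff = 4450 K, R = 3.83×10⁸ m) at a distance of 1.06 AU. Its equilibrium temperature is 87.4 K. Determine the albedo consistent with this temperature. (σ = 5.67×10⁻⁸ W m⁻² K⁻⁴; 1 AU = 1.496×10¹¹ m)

d = 1.06 AU = 1.59×10¹¹ m.
L = 4πR_⋆²σT_⋆⁴ = 4π(3.83×10⁸)² × 5.67×10⁻⁸ × (4450)⁴ = 4.10×10²⁵ W.
S = L/(4πd²) = 130 W m⁻².
From T_eq⁴ = S(1−A)/(4σ): 1−A = 4σT_eq⁴/S.
1−A = 4 × 5.67×10⁻⁸ × (87.4)⁴ / 130 = 0.102.

A ≈ 0.90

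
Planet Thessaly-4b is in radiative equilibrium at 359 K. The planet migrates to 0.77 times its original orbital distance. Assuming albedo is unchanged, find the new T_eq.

T_eq ≈ 409 K

T_eq ∝ L^(1/4) · d^(−1/2).
T′ = 359 / 0.77^(1/2) = 409 K.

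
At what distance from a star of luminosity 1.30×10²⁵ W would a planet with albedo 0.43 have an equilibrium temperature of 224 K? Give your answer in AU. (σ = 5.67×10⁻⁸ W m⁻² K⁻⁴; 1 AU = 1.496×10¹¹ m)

From T_eq⁴ = L(1−A)/(16πσd²): d = √[L(1−A)/(16πσT_eq⁴)].
d = √[1.30×10²⁵ × 0.57 / (16π × 5.67×10⁻⁸ × (224)⁴)] = 3.21×10¹⁰ m = 0.215 AU.

d ≈ 0.215 AU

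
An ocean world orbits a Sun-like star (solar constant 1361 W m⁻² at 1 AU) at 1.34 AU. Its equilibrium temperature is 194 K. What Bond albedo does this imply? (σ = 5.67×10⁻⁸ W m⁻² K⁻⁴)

Flux at 1.34 AU: S = 1361/1.34² = 758 W m⁻².
From T_eq⁴ = S(1−A)/(4σ): 1−A = 4σT_eq⁴/S.
1−A = 4 × 5.67×10⁻⁸ × (194)⁴ / 758 = 0.424.

A ≈ 0.58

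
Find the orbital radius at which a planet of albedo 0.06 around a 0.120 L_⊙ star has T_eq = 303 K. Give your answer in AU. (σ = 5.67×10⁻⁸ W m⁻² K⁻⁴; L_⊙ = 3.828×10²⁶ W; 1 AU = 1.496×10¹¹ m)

L = 0.120 × 3.828×10²⁶ = 4.59×10²⁵ W.
From T_eq⁴ = L(1−A)/(16πσd²): d = √[L(1−A)/(16πσT_eq⁴)].
d = √[4.59×10²⁵ × 0.94 / (16π × 5.67×10⁻⁸ × (303)⁴)] = 4.24×10¹⁰ m = 0.283 AU.

d ≈ 0.283 AU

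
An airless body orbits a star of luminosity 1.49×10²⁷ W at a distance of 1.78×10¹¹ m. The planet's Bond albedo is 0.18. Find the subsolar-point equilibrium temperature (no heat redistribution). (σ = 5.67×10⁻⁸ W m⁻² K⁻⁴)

T_ss ≈ 482 K

Flux: S = L/(4πd²) = 1.49×10²⁷/(4π×(1.78×10¹¹)²) = 3740 W m⁻².
At the subsolar point the surface absorbs S(1−A) and emits σT⁴ per unit area — no factor of 4, since only the local patch is in balance.
T = [3740 × 0.82 / 5.67×10⁻⁸]^(1/4) = (5.41×10¹⁰)^(1/4) = 482 K.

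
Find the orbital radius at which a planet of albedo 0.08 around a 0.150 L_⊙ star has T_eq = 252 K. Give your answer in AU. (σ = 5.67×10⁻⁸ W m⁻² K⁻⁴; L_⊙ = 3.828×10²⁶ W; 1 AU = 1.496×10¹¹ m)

d ≈ 0.453 AU

L = 0.150 × 3.828×10²⁶ = 5.74×10²⁵ W.
From T_eq⁴ = L(1−A)/(16πσd²): d = √[L(1−A)/(16πσT_eq⁴)].
d = √[5.74×10²⁵ × 0.92 / (16π × 5.67×10⁻⁸ × (252)⁴)] = 6.78×10¹⁰ m = 0.453 AU.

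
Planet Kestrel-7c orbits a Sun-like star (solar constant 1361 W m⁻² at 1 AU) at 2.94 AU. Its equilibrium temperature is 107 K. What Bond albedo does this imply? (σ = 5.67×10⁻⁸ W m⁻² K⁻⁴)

A ≈ 0.81

Flux at 2.94 AU: S = 1361/2.94² = 157 W m⁻².
From T_eq⁴ = S(1−A)/(4σ): 1−A = 4σT_eq⁴/S.
1−A = 4 × 5.67×10⁻⁸ × (107)⁴ / 157 = 0.189.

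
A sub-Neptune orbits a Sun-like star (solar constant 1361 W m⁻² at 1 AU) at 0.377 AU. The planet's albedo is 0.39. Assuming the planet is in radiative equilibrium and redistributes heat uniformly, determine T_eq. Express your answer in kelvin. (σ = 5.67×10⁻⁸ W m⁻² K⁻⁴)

Flux at 0.377 AU: S = 1361/0.377² = 9580 W m⁻².
Energy balance: absorbed = emitted ⇒ πR²·S(1−A) = 4πR²·σT_eq⁴, so T_eq⁴ = S(1−A)/(4σ).
T_eq = [9580 × 0.61 / (4 × 5.67×10⁻⁸)]^(1/4) = (2.58×10¹⁰)^(1/4) = 401 K.

T_eq ≈ 401 K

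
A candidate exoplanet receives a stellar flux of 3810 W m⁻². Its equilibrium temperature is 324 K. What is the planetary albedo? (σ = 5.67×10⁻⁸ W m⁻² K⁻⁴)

From T_eq⁴ = S(1−A)/(4σ): 1−A = 4σT_eq⁴/S.
1−A = 4 × 5.67×10⁻⁸ × (324)⁴ / 3810 = 0.656.

A ≈ 0.34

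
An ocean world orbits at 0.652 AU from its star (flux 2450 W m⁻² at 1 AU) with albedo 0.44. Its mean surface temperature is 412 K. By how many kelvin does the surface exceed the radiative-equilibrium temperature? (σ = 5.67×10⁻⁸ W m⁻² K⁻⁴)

S = 2450/0.652² = 5763 W m⁻².
T_eq = [S(1−A)/(4σ)]^(1/4) = [5763×0.56/(4×5.67×10⁻⁸)]^(1/4) = 345.4 K.
ΔT = T_surf − T_eq = 412 − 345.4.

ΔT ≈ 66.6 K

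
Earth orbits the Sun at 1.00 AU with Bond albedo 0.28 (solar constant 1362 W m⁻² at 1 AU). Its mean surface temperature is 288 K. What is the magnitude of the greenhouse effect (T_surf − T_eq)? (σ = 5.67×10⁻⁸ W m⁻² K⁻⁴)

S = 1362/1.00² = 1362 W m⁻².
T_eq = [S(1−A)/(4σ)]^(1/4) = [1362×0.72/(4×5.67×10⁻⁸)]^(1/4) = 256.4 K.
ΔT = T_surf − T_eq = 288 − 256.4.

ΔT ≈ 31.6 K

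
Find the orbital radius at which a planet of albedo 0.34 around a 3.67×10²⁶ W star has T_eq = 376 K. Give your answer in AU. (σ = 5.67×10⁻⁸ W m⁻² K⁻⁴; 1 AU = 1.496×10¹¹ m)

d ≈ 0.436 AU

From T_eq⁴ = L(1−A)/(16πσd²): d = √[L(1−A)/(16πσT_eq⁴)].
d = √[3.67×10²⁶ × 0.66 / (16π × 5.67×10⁻⁸ × (376)⁴)] = 6.52×10¹⁰ m = 0.436 AU.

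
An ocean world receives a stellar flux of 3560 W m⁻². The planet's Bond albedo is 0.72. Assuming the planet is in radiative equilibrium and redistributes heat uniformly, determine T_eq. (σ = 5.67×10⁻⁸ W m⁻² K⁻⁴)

Energy balance: absorbed = emitted ⇒ πR²·S(1−A) = 4πR²·σT_eq⁴, so T_eq⁴ = S(1−A)/(4σ).
T_eq = [3560 × 0.28 / (4 × 5.67×10⁻⁸)]^(1/4) = (4.40×10⁹)^(1/4) = 257 K.

T_eq ≈ 257 K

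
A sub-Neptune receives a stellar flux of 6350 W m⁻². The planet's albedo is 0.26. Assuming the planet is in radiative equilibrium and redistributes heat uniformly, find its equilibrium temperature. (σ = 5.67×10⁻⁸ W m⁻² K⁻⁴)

Energy balance: absorbed = emitted ⇒ πR²·S(1−A) = 4πR²·σT_eq⁴, so T_eq⁴ = S(1−A)/(4σ).
T_eq = [6350 × 0.74 / (4 × 5.67×10⁻⁸)]^(1/4) = (2.07×10¹⁰)^(1/4) = 379 K.

T_eq ≈ 379 K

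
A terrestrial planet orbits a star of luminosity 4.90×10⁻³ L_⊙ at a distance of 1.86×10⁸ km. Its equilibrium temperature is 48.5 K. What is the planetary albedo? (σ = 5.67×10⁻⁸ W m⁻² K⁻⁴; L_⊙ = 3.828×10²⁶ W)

d = 1.86×10⁸ km = 1.86×10¹¹ m.
L = 4.90×10⁻³ × 3.828×10²⁶ = 1.88×10²⁴ W.
Flux: S = L/(4πd²) = 1.88×10²⁴/(4π×(1.86×10¹¹)²) = 4.31 W m⁻².
From T_eq⁴ = S(1−A)/(4σ): 1−A = 4σT_eq⁴/S.
1−A = 4 × 5.67×10⁻⁸ × (48.5)⁴ / 4.31 = 0.291.

A ≈ 0.71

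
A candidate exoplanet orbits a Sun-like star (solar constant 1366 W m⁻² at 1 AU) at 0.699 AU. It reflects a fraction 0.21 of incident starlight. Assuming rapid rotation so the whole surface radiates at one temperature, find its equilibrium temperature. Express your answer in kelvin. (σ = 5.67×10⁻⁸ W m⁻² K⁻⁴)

Flux at 0.699 AU: S = 1366/0.699² = 2800 W m⁻².
Energy balance: absorbed = emitted ⇒ πR²·S(1−A) = 4πR²·σT_eq⁴, so T_eq⁴ = S(1−A)/(4σ).
T_eq = [2800 × 0.79 / (4 × 5.67×10⁻⁸)]^(1/4) = (9.74×10⁹)^(1/4) = 314 K.

T_eq ≈ 314 K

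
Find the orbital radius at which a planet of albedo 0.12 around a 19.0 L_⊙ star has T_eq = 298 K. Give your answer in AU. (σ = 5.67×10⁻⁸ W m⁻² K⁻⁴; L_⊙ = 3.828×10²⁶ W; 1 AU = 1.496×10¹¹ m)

L = 19.0 × 3.828×10²⁶ = 7.27×10²⁷ W.
From T_eq⁴ = L(1−A)/(16πσd²): d = √[L(1−A)/(16πσT_eq⁴)].
d = √[7.27×10²⁷ × 0.88 / (16π × 5.67×10⁻⁸ × (298)⁴)] = 5.34×10¹¹ m = 3.57 AU.

d ≈ 3.57 AU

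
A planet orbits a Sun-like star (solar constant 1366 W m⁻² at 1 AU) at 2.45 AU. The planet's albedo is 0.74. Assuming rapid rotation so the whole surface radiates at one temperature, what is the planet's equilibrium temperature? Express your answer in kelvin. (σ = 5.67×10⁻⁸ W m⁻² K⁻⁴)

Flux at 2.45 AU: S = 1366/2.45² = 228 W m⁻².
Energy balance: absorbed = emitted ⇒ πR²·S(1−A) = 4πR²·σT_eq⁴, so T_eq⁴ = S(1−A)/(4σ).
T_eq = [228 × 0.26 / (4 × 5.67×10⁻⁸)]^(1/4) = (2.61×10⁸)^(1/4) = 127 K.

T_eq ≈ 127 K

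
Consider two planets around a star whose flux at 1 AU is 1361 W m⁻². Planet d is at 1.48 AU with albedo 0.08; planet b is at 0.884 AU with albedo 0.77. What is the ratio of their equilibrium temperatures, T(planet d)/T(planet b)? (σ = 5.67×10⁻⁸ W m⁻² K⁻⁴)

T_eq = [S₀(1−A)/(4σd²)]^(1/4), so T ∝ (1−A)^(1/4) / √d.
T₁ = [1361×0.92/(4×5.67×10⁻⁸×1.48²)]^(1/4) = 224.06 K.
T₂ = [1361×0.23/(4×5.67×10⁻⁸×0.884²)]^(1/4) = 205.00 K.

T₁/T₂ ≈ 1.093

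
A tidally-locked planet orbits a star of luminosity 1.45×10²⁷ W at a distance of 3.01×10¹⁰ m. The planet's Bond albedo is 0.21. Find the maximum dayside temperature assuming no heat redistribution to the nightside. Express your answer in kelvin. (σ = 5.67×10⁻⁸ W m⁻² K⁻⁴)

Flux: S = L/(4πd²) = 1.45×10²⁷/(4π×(3.01×10¹⁰)²) = 1.27×10⁵ W m⁻².
With no redistribution each surface element balances locally: S(1−A) = σT⁴.
T = [1.27×10⁵ × 0.79 / 5.67×10⁻⁸]^(1/4) = (1.77×10¹²)^(1/4) = 1150 K.

T_ss ≈ 1150 K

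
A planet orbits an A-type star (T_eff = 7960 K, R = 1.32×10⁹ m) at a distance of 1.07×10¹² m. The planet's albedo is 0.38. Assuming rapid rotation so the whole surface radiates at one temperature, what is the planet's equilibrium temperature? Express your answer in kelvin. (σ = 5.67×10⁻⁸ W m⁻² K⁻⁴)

L = 4πR_⋆²σT_⋆⁴ = 4π(1.32×10⁹)² × 5.67×10⁻⁸ × (7960)⁴ = 4.98×10²⁷ W.
S = L/(4πd²) = 346 W m⁻².
Energy balance: absorbed = emitted ⇒ πR²·S(1−A) = 4πR²·σT_eq⁴, so T_eq⁴ = S(1−A)/(4σ).
T_eq = [346 × 0.62 / (4 × 5.67×10⁻⁸)]^(1/4) = (9.47×10⁸)^(1/4) = 175 K.

T_eq ≈ 175 K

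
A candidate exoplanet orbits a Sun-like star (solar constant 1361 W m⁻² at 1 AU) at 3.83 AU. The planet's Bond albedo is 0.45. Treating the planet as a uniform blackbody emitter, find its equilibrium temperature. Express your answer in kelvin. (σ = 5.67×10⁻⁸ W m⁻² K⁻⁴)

T_eq ≈ 122 K

Flux at 3.83 AU: S = 1361/3.83² = 92.8 W m⁻².
Energy balance: absorbed = emitted ⇒ πR²·S(1−A) = 4πR²·σT_eq⁴, so T_eq⁴ = S(1−A)/(4σ).
T_eq = [92.8 × 0.55 / (4 × 5.67×10⁻⁸)]^(1/4) = (2.25×10⁸)^(1/4) = 122 K.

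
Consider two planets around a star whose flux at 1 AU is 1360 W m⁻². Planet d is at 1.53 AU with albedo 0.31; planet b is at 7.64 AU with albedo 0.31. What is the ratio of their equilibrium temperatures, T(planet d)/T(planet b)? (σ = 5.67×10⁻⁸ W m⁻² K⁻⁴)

T_eq = [S₀(1−A)/(4σd²)]^(1/4), so T ∝ (1−A)^(1/4) / √d.
T₁ = [1360×0.69/(4×5.67×10⁻⁸×1.53²)]^(1/4) = 205.04 K.
T₂ = [1360×0.69/(4×5.67×10⁻⁸×7.64²)]^(1/4) = 91.76 K.

T₁/T₂ ≈ 2.235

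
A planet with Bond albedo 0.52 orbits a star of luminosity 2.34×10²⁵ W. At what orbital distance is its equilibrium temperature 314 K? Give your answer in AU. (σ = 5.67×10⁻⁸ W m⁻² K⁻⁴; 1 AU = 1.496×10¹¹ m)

From T_eq⁴ = L(1−A)/(16πσd²): d = √[L(1−A)/(16πσT_eq⁴)].
d = √[2.34×10²⁵ × 0.48 / (16π × 5.67×10⁻⁸ × (314)⁴)] = 2.01×10¹⁰ m = 0.135 AU.

d ≈ 0.135 AU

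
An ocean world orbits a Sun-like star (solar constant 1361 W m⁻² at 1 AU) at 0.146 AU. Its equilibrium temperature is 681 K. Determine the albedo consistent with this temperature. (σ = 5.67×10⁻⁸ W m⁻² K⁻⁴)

Flux at 0.146 AU: S = 1361/0.146² = 6.38×10⁴ W m⁻².
From T_eq⁴ = S(1−A)/(4σ): 1−A = 4σT_eq⁴/S.
1−A = 4 × 5.67×10⁻⁸ × (681)⁴ / 6.38×10⁴ = 0.764.

A ≈ 0.24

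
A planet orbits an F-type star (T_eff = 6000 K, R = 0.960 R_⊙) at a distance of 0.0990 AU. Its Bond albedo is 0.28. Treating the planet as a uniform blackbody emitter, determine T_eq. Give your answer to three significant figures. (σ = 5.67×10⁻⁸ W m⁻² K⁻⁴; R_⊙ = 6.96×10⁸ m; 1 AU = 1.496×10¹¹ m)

T_eq ≈ 830 K

R_⋆ = 0.960 × 6.96×10⁸ = 6.68×10⁸ m.
d = 0.0990 AU = 1.48×10¹⁰ m.
L = 4πR_⋆²σT_⋆⁴ = 4π(6.68×10⁸)² × 5.67×10⁻⁸ × (6000)⁴ = 4.12×10²⁶ W.
S = L/(4πd²) = 1.50×10⁵ W m⁻².
Energy balance: absorbed = emitted ⇒ πR²·S(1−A) = 4πR²·σT_eq⁴, so T_eq⁴ = S(1−A)/(4σ).
T_eq = [1.50×10⁵ × 0.72 / (4 × 5.67×10⁻⁸)]^(1/4) = (4.75×10¹¹)^(1/4) = 830 K.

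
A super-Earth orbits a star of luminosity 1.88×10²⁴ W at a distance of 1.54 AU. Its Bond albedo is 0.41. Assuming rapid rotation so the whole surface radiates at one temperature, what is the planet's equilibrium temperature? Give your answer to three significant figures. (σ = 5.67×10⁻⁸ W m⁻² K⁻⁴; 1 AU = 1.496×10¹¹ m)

d = 1.54 AU = 2.30×10¹¹ m.
Flux: S = L/(4πd²) = 1.88×10²⁴/(4π×(2.30×10¹¹)²) = 2.82 W m⁻².
Energy balance: absorbed = emitted ⇒ πR²·S(1−A) = 4πR²·σT_eq⁴, so T_eq⁴ = S(1−A)/(4σ).
T_eq = [2.82 × 0.59 / (4 × 5.67×10⁻⁸)]^(1/4) = (7.33×10⁶)^(1/4) = 52.0 K.

T_eq ≈ 52.0 K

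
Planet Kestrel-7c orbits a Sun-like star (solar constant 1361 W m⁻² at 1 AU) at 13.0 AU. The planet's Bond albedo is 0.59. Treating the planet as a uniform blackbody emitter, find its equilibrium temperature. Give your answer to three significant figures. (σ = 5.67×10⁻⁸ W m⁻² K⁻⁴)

T_eq ≈ 61.8 K

Flux at 13.0 AU: S = 1361/13.0² = 8.05 W m⁻².
Energy balance: absorbed = emitted ⇒ πR²·S(1−A) = 4πR²·σT_eq⁴, so T_eq⁴ = S(1−A)/(4σ).
T_eq = [8.05 × 0.41 / (4 × 5.67×10⁻⁸)]^(1/4) = (1.46×10⁷)^(1/4) = 61.8 K.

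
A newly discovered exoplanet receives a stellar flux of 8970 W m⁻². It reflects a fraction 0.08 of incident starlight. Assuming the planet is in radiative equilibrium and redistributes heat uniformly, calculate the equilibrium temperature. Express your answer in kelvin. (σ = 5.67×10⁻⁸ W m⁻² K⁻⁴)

Energy balance: absorbed = emitted ⇒ πR²·S(1−A) = 4πR²·σT_eq⁴, so T_eq⁴ = S(1−A)/(4σ).
T_eq = [8970 × 0.92 / (4 × 5.67×10⁻⁸)]^(1/4) = (3.64×10¹⁰)^(1/4) = 437 K.

T_eq ≈ 437 K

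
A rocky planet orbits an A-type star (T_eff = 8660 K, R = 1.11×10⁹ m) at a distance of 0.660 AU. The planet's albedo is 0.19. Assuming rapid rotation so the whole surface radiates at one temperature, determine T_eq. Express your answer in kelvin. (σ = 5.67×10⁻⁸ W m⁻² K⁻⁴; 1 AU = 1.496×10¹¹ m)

d = 0.660 AU = 9.87×10¹⁰ m.
L = 4πR_⋆²σT_⋆⁴ = 4π(1.11×10⁹)² × 5.67×10⁻⁸ × (8660)⁴ = 4.94×10²⁷ W.
S = L/(4πd²) = 4.03×10⁴ W m⁻².
Energy balance: absorbed = emitted ⇒ πR²·S(1−A) = 4πR²·σT_eq⁴, so T_eq⁴ = S(1−A)/(4σ).
T_eq = [4.03×10⁴ × 0.81 / (4 × 5.67×10⁻⁸)]^(1/4) = (1.44×10¹¹)^(1/4) = 616 K.

T_eq ≈ 616 K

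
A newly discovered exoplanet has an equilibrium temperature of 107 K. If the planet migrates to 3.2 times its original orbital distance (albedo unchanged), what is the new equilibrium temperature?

T_eq ∝ L^(1/4) · d^(−1/2).
T′ = 107 / 3.2^(1/2) = 59.8 K.

T_eq ≈ 59.8 K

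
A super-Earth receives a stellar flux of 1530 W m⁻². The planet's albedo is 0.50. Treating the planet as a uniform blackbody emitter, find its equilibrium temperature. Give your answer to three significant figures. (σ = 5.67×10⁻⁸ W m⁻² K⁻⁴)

T_eq ≈ 241 K

Energy balance: absorbed = emitted ⇒ πR²·S(1−A) = 4πR²·σT_eq⁴, so T_eq⁴ = S(1−A)/(4σ).
T_eq = [1530 × 0.50 / (4 × 5.67×10⁻⁸)]^(1/4) = (3.37×10⁹)^(1/4) = 241 K.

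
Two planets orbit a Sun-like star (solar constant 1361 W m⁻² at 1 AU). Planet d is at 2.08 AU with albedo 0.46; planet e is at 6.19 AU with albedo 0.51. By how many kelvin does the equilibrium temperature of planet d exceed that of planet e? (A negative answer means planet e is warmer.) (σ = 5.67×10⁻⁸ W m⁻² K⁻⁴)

T_eq = [S₀(1−A)/(4σd²)]^(1/4), so T ∝ (1−A)^(1/4) / √d.
T₁ = [1361×0.54/(4×5.67×10⁻⁸×2.08²)]^(1/4) = 165.43 K.
T₂ = [1361×0.49/(4×5.67×10⁻⁸×6.19²)]^(1/4) = 93.60 K.

ΔT ≈ 71.8 K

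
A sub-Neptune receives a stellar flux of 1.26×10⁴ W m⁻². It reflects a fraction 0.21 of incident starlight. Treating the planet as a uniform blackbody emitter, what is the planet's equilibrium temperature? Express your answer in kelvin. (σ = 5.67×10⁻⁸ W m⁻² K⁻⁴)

Energy balance: absorbed = emitted ⇒ πR²·S(1−A) = 4πR²·σT_eq⁴, so T_eq⁴ = S(1−A)/(4σ).
T_eq = [1.26×10⁴ × 0.79 / (4 × 5.67×10⁻⁸)]^(1/4) = (4.39×10¹⁰)^(1/4) = 458 K.

T_eq ≈ 458 K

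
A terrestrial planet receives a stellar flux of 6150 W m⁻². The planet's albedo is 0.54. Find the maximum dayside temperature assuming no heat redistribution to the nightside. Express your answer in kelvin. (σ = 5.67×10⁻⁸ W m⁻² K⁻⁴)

With no redistribution each surface element balances locally: S(1−A) = σT⁴.
T = [6150 × 0.46 / 5.67×10⁻⁸]^(1/4) = (4.99×10¹⁰)^(1/4) = 473 K.

T_ss ≈ 473 K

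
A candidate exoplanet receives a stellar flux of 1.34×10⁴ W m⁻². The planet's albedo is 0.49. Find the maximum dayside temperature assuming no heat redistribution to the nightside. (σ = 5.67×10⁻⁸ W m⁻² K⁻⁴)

With no redistribution each surface element balances locally: S(1−A) = σT⁴.
T = [1.34×10⁴ × 0.51 / 5.67×10⁻⁸]^(1/4) = (1.21×10¹¹)^(1/4) = 589 K.

T_ss ≈ 589 K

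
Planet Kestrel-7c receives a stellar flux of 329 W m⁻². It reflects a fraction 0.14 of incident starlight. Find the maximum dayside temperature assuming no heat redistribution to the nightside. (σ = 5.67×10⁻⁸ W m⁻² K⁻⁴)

T_ss ≈ 266 K

With no redistribution each surface element balances locally: S(1−A) = σT⁴.
T = [329 × 0.86 / 5.67×10⁻⁸]^(1/4) = (4.99×10⁹)^(1/4) = 266 K.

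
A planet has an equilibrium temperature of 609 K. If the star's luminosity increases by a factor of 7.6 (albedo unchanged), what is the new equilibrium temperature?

T_eq ∝ L^(1/4) · d^(−1/2).
T′ = 609 × 7.6^(1/4) = 1010 K.

T_eq ≈ 1010 K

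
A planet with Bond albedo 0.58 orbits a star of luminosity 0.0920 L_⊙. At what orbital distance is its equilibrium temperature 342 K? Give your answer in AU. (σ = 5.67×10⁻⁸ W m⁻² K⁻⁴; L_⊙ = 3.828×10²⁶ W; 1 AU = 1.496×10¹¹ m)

d ≈ 0.130 AU

L = 0.0920 × 3.828×10²⁶ = 3.52×10²⁵ W.
From T_eq⁴ = L(1−A)/(16πσd²): d = √[L(1−A)/(16πσT_eq⁴)].
d = √[3.52×10²⁵ × 0.42 / (16π × 5.67×10⁻⁸ × (342)⁴)] = 1.95×10¹⁰ m = 0.130 AU.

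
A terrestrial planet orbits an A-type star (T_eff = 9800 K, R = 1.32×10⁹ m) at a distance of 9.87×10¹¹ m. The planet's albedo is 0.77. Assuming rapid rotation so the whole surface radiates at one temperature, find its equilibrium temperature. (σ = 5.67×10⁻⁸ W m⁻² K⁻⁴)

T_eq ≈ 175 K

L = 4πR_⋆²σT_⋆⁴ = 4π(1.32×10⁹)² × 5.67×10⁻⁸ × (9800)⁴ = 1.15×10²⁸ W.
S = L/(4πd²) = 935 W m⁻².
Energy balance: absorbed = emitted ⇒ πR²·S(1−A) = 4πR²·σT_eq⁴, so T_eq⁴ = S(1−A)/(4σ).
T_eq = [935 × 0.23 / (4 × 5.67×10⁻⁸)]^(1/4) = (9.49×10⁸)^(1/4) = 175 K.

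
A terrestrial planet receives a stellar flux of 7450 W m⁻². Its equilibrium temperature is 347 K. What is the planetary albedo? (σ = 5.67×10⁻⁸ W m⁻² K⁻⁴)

From T_eq⁴ = S(1−A)/(4σ): 1−A = 4σT_eq⁴/S.
1−A = 4 × 5.67×10⁻⁸ × (347)⁴ / 7450 = 0.441.

A ≈ 0.56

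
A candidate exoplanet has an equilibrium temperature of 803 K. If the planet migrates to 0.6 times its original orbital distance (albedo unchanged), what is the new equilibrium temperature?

T_eq ∝ L^(1/4) · d^(−1/2).
T′ = 803 / 0.6^(1/2) = 1040 K.

T_eq ≈ 1040 K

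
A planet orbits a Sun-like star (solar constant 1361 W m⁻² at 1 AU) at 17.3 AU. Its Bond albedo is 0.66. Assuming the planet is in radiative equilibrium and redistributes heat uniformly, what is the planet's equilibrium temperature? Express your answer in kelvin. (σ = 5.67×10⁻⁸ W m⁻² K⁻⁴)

T_eq ≈ 51.1 K

Flux at 17.3 AU: S = 1361/17.3² = 4.55 W m⁻².
Energy balance: absorbed = emitted ⇒ πR²·S(1−A) = 4πR²·σT_eq⁴, so T_eq⁴ = S(1−A)/(4σ).
T_eq = [4.55 × 0.34 / (4 × 5.67×10⁻⁸)]^(1/4) = (6.82×10⁶)^(1/4) = 51.1 K.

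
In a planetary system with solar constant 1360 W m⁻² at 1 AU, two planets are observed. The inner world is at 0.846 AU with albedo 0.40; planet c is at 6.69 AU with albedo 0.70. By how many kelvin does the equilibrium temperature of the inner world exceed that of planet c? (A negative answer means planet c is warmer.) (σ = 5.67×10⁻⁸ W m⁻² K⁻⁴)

ΔT ≈ 186.6 K

T_eq = [S₀(1−A)/(4σd²)]^(1/4), so T ∝ (1−A)^(1/4) / √d.
T₁ = [1360×0.60/(4×5.67×10⁻⁸×0.846²)]^(1/4) = 266.27 K.
T₂ = [1360×0.30/(4×5.67×10⁻⁸×6.69²)]^(1/4) = 79.62 K.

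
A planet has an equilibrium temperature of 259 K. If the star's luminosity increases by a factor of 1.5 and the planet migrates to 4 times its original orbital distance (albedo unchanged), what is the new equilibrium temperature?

T_eq ≈ 143 K

T_eq ∝ L^(1/4) · d^(−1/2).
T′ = 259 × 1.5^(1/4) / 4^(1/2) = 143 K.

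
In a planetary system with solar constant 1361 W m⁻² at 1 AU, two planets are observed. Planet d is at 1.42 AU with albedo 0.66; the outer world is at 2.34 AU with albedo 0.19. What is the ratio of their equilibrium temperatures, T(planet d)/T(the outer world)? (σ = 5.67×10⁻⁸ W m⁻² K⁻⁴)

T₁/T₂ ≈ 1.033

T_eq = [S₀(1−A)/(4σd²)]^(1/4), so T ∝ (1−A)^(1/4) / √d.
T₁ = [1361×0.34/(4×5.67×10⁻⁸×1.42²)]^(1/4) = 178.35 K.
T₂ = [1361×0.81/(4×5.67×10⁻⁸×2.34²)]^(1/4) = 172.61 K.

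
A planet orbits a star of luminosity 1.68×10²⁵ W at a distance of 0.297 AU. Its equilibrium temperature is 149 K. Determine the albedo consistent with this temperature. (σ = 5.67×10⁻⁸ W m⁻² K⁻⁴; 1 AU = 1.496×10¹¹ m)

A ≈ 0.83

d = 0.297 AU = 4.44×10¹⁰ m.
Flux: S = L/(4πd²) = 1.68×10²⁵/(4π×(4.44×10¹⁰)²) = 677 W m⁻².
From T_eq⁴ = S(1−A)/(4σ): 1−A = 4σT_eq⁴/S.
1−A = 4 × 5.67×10⁻⁸ × (149)⁴ / 677 = 0.165.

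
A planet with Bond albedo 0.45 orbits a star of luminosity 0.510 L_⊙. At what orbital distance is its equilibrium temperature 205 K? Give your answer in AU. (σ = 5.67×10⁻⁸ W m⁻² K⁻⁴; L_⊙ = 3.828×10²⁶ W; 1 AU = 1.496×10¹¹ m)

d ≈ 0.976 AU

L = 0.510 × 3.828×10²⁶ = 1.95×10²⁶ W.
From T_eq⁴ = L(1−A)/(16πσd²): d = √[L(1−A)/(16πσT_eq⁴)].
d = √[1.95×10²⁶ × 0.55 / (16π × 5.67×10⁻⁸ × (205)⁴)] = 1.46×10¹¹ m = 0.976 AU.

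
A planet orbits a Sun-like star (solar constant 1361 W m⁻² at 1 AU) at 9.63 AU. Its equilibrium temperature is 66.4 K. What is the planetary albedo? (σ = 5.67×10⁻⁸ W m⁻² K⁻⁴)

Flux at 9.63 AU: S = 1361/9.63² = 14.7 W m⁻².
From T_eq⁴ = S(1−A)/(4σ): 1−A = 4σT_eq⁴/S.
1−A = 4 × 5.67×10⁻⁸ × (66.4)⁴ / 14.7 = 0.300.

A ≈ 0.70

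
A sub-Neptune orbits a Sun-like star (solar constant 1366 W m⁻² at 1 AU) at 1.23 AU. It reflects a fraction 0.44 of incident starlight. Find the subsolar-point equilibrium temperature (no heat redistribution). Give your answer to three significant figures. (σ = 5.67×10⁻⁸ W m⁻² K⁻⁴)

Flux at 1.23 AU: S = 1366/1.23² = 903 W m⁻².
At the subsolar point the surface absorbs S(1−A) and emits σT⁴ per unit area — no factor of 4, since only the local patch is in balance.
T = [903 × 0.56 / 5.67×10⁻⁸]^(1/4) = (8.92×10⁹)^(1/4) = 307 K.

T_ss ≈ 307 K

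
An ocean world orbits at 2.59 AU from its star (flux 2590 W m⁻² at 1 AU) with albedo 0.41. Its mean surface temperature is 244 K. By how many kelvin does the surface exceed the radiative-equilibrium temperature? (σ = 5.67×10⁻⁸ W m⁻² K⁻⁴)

ΔT ≈ 66.0 K

S = 2590/2.59² = 386.1 W m⁻².
T_eq = [S(1−A)/(4σ)]^(1/4) = [386.1×0.59/(4×5.67×10⁻⁸)]^(1/4) = 178.0 K.
ΔT = T_surf − T_eq = 244 − 178.0.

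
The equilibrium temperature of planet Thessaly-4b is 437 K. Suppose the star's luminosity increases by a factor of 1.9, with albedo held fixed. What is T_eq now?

T_eq ∝ L^(1/4) · d^(−1/2).
T′ = 437 × 1.9^(1/4) = 513 K.

T_eq ≈ 513 K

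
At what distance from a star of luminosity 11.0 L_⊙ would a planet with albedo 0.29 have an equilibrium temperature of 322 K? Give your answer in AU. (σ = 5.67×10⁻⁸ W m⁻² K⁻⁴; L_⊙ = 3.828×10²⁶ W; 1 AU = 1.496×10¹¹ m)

L = 11.0 × 3.828×10²⁶ = 4.21×10²⁷ W.
From T_eq⁴ = L(1−A)/(16πσd²): d = √[L(1−A)/(16πσT_eq⁴)].
d = √[4.21×10²⁷ × 0.71 / (16π × 5.67×10⁻⁸ × (322)⁴)] = 3.12×10¹¹ m = 2.09 AU.

d ≈ 2.09 AU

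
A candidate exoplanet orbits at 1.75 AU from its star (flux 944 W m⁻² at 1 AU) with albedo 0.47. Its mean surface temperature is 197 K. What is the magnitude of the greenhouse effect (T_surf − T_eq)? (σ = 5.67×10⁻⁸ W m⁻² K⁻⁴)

S = 944/1.75² = 308.2 W m⁻².
T_eq = [S(1−A)/(4σ)]^(1/4) = [308.2×0.53/(4×5.67×10⁻⁸)]^(1/4) = 163.8 K.
ΔT = T_surf − T_eq = 197 − 163.8.

ΔT ≈ 33.2 K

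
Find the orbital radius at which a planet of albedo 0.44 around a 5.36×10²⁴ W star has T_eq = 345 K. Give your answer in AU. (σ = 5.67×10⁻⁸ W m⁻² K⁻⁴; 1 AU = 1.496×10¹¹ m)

d ≈ 0.0576 AU

From T_eq⁴ = L(1−A)/(16πσd²): d = √[L(1−A)/(16πσT_eq⁴)].
d = √[5.36×10²⁴ × 0.56 / (16π × 5.67×10⁻⁸ × (345)⁴)] = 8.62×10⁹ m = 0.0576 AU.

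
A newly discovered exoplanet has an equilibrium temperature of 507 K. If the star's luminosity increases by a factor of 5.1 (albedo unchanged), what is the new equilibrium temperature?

T_eq ≈ 762 K

T_eq ∝ L^(1/4) · d^(−1/2).
T′ = 507 × 5.1^(1/4) = 762 K.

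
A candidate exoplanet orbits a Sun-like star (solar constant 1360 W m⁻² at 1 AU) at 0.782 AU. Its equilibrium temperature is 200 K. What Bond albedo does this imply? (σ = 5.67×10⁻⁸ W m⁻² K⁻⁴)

A ≈ 0.84

Flux at 0.782 AU: S = 1360/0.782² = 2220 W m⁻².
From T_eq⁴ = S(1−A)/(4σ): 1−A = 4σT_eq⁴/S.
1−A = 4 × 5.67×10⁻⁸ × (200)⁴ / 2220 = 0.163.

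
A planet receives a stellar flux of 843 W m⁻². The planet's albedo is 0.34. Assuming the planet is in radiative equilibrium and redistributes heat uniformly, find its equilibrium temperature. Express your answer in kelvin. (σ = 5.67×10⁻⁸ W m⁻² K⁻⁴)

T_eq ≈ 223 K

Energy balance: absorbed = emitted ⇒ πR²·S(1−A) = 4πR²·σT_eq⁴, so T_eq⁴ = S(1−A)/(4σ).
T_eq = [843 × 0.66 / (4 × 5.67×10⁻⁸)]^(1/4) = (2.45×10⁹)^(1/4) = 223 K.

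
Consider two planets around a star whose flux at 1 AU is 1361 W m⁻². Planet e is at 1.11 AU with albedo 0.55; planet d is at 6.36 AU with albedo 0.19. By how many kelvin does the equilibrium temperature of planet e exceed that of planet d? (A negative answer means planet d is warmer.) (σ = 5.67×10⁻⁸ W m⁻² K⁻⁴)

T_eq = [S₀(1−A)/(4σd²)]^(1/4), so T ∝ (1−A)^(1/4) / √d.
T₁ = [1361×0.45/(4×5.67×10⁻⁸×1.11²)]^(1/4) = 216.37 K.
T₂ = [1361×0.81/(4×5.67×10⁻⁸×6.36²)]^(1/4) = 104.70 K.

ΔT ≈ 111.7 K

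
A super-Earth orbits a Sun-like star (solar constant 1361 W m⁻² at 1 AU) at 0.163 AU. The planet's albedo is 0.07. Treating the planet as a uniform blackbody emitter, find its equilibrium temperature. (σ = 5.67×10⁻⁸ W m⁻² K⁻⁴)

T_eq ≈ 677 K

Flux at 0.163 AU: S = 1361/0.163² = 5.12×10⁴ W m⁻².
Energy balance: absorbed = emitted ⇒ πR²·S(1−A) = 4πR²·σT_eq⁴, so T_eq⁴ = S(1−A)/(4σ).
T_eq = [5.12×10⁴ × 0.93 / (4 × 5.67×10⁻⁸)]^(1/4) = (2.10×10¹¹)^(1/4) = 677 K.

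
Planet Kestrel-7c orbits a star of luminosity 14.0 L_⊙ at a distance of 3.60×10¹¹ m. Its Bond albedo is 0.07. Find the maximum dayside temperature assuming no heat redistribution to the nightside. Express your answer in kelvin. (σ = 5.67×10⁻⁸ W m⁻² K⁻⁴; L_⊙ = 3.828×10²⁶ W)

L = 14.0 × 3.828×10²⁶ = 5.36×10²⁷ W.
Flux: S = L/(4πd²) = 5.36×10²⁷/(4π×(3.60×10¹¹)²) = 3290 W m⁻².
With no redistribution each surface element balances locally: S(1−A) = σT⁴.
T = [3290 × 0.93 / 5.67×10⁻⁸]^(1/4) = (5.40×10¹⁰)^(1/4) = 482 K.

T_ss ≈ 482 K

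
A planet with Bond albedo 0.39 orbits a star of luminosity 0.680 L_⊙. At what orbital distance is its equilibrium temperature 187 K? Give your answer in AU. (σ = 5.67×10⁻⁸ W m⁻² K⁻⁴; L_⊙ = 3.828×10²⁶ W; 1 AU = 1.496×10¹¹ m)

d ≈ 1.43 AU

L = 0.680 × 3.828×10²⁶ = 2.60×10²⁶ W.
From T_eq⁴ = L(1−A)/(16πσd²): d = √[L(1−A)/(16πσT_eq⁴)].
d = √[2.60×10²⁶ × 0.61 / (16π × 5.67×10⁻⁸ × (187)⁴)] = 2.13×10¹¹ m = 1.43 AU.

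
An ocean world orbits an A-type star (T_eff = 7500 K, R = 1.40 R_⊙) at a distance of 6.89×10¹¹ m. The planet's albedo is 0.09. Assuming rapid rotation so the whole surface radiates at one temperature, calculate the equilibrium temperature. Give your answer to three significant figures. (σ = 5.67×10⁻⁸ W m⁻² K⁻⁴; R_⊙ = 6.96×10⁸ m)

R_⋆ = 1.40 × 6.96×10⁸ = 9.74×10⁸ m.
L = 4πR_⋆²σT_⋆⁴ = 4π(9.74×10⁸)² × 5.67×10⁻⁸ × (7500)⁴ = 2.14×10²⁷ W.
S = L/(4πd²) = 359 W m⁻².
Energy balance: absorbed = emitted ⇒ πR²·S(1−A) = 4πR²·σT_eq⁴, so T_eq⁴ = S(1−A)/(4σ).
T_eq = [359 × 0.91 / (4 × 5.67×10⁻⁸)]^(1/4) = (1.44×10⁹)^(1/4) = 195 K.

T_eq ≈ 195 K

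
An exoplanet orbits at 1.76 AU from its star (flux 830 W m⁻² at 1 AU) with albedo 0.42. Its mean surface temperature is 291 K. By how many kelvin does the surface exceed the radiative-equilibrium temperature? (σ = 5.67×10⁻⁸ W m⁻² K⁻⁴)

ΔT ≈ 129.2 K

S = 830/1.76² = 267.9 W m⁻².
T_eq = [S(1−A)/(4σ)]^(1/4) = [267.9×0.58/(4×5.67×10⁻⁸)]^(1/4) = 161.8 K.
ΔT = T_surf − T_eq = 291 − 161.8.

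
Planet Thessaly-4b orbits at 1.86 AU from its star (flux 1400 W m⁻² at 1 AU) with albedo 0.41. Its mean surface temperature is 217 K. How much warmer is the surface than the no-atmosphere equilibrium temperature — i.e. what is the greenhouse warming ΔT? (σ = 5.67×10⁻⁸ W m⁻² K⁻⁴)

ΔT ≈ 36.9 K

S = 1400/1.86² = 404.7 W m⁻².
T_eq = [S(1−A)/(4σ)]^(1/4) = [404.7×0.59/(4×5.67×10⁻⁸)]^(1/4) = 180.1 K.
ΔT = T_surf − T_eq = 217 − 180.1.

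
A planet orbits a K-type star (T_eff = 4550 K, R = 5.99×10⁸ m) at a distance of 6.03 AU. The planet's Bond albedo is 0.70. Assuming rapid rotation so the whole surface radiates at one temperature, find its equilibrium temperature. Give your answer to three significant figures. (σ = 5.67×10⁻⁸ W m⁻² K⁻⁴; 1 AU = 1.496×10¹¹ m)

d = 6.03 AU = 9.02×10¹¹ m.
L = 4πR_⋆²σT_⋆⁴ = 4π(5.99×10⁸)² × 5.67×10⁻⁸ × (4550)⁴ = 1.10×10²⁶ W.
S = L/(4πd²) = 10.7 W m⁻².
Energy balance: absorbed = emitted ⇒ πR²·S(1−A) = 4πR²·σT_eq⁴, so T_eq⁴ = S(1−A)/(4σ).
T_eq = [10.7 × 0.30 / (4 × 5.67×10⁻⁸)]^(1/4) = (1.42×10⁷)^(1/4) = 61.4 K.

T_eq ≈ 61.4 K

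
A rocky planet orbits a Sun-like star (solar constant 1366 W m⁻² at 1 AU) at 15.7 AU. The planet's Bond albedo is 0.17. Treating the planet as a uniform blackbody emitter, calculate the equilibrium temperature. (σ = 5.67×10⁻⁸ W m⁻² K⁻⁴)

T_eq ≈ 67.1 K

Flux at 15.7 AU: S = 1366/15.7² = 5.54 W m⁻².
Energy balance: absorbed = emitted ⇒ πR²·S(1−A) = 4πR²·σT_eq⁴, so T_eq⁴ = S(1−A)/(4σ).
T_eq = [5.54 × 0.83 / (4 × 5.67×10⁻⁸)]^(1/4) = (2.03×10⁷)^(1/4) = 67.1 K.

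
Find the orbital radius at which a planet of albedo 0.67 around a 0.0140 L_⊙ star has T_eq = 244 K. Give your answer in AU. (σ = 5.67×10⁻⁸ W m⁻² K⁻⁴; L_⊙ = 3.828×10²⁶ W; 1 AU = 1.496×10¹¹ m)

d ≈ 0.0884 AU

L = 0.0140 × 3.828×10²⁶ = 5.36×10²⁴ W.
From T_eq⁴ = L(1−A)/(16πσd²): d = √[L(1−A)/(16πσT_eq⁴)].
d = √[5.36×10²⁴ × 0.33 / (16π × 5.67×10⁻⁸ × (244)⁴)] = 1.32×10¹⁰ m = 0.0884 AU.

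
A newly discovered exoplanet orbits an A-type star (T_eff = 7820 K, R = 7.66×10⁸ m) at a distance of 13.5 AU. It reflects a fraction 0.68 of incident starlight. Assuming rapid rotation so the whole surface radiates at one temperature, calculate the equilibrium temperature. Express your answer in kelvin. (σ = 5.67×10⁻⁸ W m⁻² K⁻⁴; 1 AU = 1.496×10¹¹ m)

d = 13.5 AU = 2.02×10¹² m.
L = 4πR_⋆²σT_⋆⁴ = 4π(7.66×10⁸)² × 5.67×10⁻⁸ × (7820)⁴ = 1.56×10²⁷ W.
S = L/(4πd²) = 30.5 W m⁻².
Energy balance: absorbed = emitted ⇒ πR²·S(1−A) = 4πR²·σT_eq⁴, so T_eq⁴ = S(1−A)/(4σ).
T_eq = [30.5 × 0.32 / (4 × 5.67×10⁻⁸)]^(1/4) = (4.30×10⁷)^(1/4) = 81.0 K.

T_eq ≈ 81.0 K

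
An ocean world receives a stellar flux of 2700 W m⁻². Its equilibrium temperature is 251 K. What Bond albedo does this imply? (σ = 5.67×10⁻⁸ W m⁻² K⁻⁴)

A ≈ 0.67

From T_eq⁴ = S(1−A)/(4σ): 1−A = 4σT_eq⁴/S.
1−A = 4 × 5.67×10⁻⁸ × (251)⁴ / 2700 = 0.333.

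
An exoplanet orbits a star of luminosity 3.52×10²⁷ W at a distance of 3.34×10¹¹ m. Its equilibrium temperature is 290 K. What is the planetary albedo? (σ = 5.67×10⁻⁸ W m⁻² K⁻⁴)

A ≈ 0.36

Flux: S = L/(4πd²) = 3.52×10²⁷/(4π×(3.34×10¹¹)²) = 2510 W m⁻².
From T_eq⁴ = S(1−A)/(4σ): 1−A = 4σT_eq⁴/S.
1−A = 4 × 5.67×10⁻⁸ × (290)⁴ / 2510 = 0.639.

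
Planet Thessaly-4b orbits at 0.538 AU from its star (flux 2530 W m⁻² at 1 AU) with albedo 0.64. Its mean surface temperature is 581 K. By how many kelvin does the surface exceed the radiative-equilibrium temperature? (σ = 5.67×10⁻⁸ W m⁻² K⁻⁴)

ΔT ≈ 237.8 K

S = 2530/0.538² = 8741 W m⁻².
T_eq = [S(1−A)/(4σ)]^(1/4) = [8741×0.36/(4×5.67×10⁻⁸)]^(1/4) = 343.2 K.
ΔT = T_surf − T_eq = 581 − 343.2.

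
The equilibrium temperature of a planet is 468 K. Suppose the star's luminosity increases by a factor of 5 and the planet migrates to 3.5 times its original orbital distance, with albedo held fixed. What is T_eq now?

T_eq ∝ L^(1/4) · d^(−1/2).
T′ = 468 × 5^(1/4) / 3.5^(1/2) = 374 K.

T_eq ≈ 374 K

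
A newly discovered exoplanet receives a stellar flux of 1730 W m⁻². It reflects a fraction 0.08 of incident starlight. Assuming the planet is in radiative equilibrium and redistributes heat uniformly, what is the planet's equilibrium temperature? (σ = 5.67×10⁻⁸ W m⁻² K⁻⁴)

Energy balance: absorbed = emitted ⇒ πR²·S(1−A) = 4πR²·σT_eq⁴, so T_eq⁴ = S(1−A)/(4σ).
T_eq = [1730 × 0.92 / (4 × 5.67×10⁻⁸)]^(1/4) = (7.02×10⁹)^(1/4) = 289 K.

T_eq ≈ 289 K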